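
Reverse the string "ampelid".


Input: ampelid
Reading characters right to left:
  Position 6: 'd'
  Position 5: 'i'
  Position 4: 'l'
  Position 3: 'e'
  Position 2: 'p'
  Position 1: 'm'
  Position 0: 'a'
Reversed: dilepma

dilepma


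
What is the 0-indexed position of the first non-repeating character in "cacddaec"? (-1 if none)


Input: cacddaec
Character frequencies:
  'a': 2
  'c': 3
  'd': 2
  'e': 1
Scanning left to right for freq == 1:
  Position 0 ('c'): freq=3, skip
  Position 1 ('a'): freq=2, skip
  Position 2 ('c'): freq=3, skip
  Position 3 ('d'): freq=2, skip
  Position 4 ('d'): freq=2, skip
  Position 5 ('a'): freq=2, skip
  Position 6 ('e'): unique! => answer = 6

6


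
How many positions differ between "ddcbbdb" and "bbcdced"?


Comparing "ddcbbdb" and "bbcdced" position by position:
  Position 0: 'd' vs 'b' => DIFFER
  Position 1: 'd' vs 'b' => DIFFER
  Position 2: 'c' vs 'c' => same
  Position 3: 'b' vs 'd' => DIFFER
  Position 4: 'b' vs 'c' => DIFFER
  Position 5: 'd' vs 'e' => DIFFER
  Position 6: 'b' vs 'd' => DIFFER
Positions that differ: 6

6


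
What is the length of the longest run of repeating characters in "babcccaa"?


Input: "babcccaa"
Scanning for longest run:
  Position 1 ('a'): new char, reset run to 1
  Position 2 ('b'): new char, reset run to 1
  Position 3 ('c'): new char, reset run to 1
  Position 4 ('c'): continues run of 'c', length=2
  Position 5 ('c'): continues run of 'c', length=3
  Position 6 ('a'): new char, reset run to 1
  Position 7 ('a'): continues run of 'a', length=2
Longest run: 'c' with length 3

3


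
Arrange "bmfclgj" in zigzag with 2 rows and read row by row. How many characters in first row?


Zigzag "bmfclgj" into 2 rows:
Placing characters:
  'b' => row 0
  'm' => row 1
  'f' => row 0
  'c' => row 1
  'l' => row 0
  'g' => row 1
  'j' => row 0
Rows:
  Row 0: "bflj"
  Row 1: "mcg"
First row length: 4

4


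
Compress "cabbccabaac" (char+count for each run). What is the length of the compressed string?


Input: cabbccabaac
Runs:
  'c' x 1 => "c1"
  'a' x 1 => "a1"
  'b' x 2 => "b2"
  'c' x 2 => "c2"
  'a' x 1 => "a1"
  'b' x 1 => "b1"
  'a' x 2 => "a2"
  'c' x 1 => "c1"
Compressed: "c1a1b2c2a1b1a2c1"
Compressed length: 16

16


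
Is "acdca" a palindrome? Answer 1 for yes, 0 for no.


Input: acdca
Reversed: acdca
  Compare pos 0 ('a') with pos 4 ('a'): match
  Compare pos 1 ('c') with pos 3 ('c'): match
Result: palindrome

1


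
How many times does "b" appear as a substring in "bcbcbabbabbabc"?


Searching for "b" in "bcbcbabbabbabc"
Scanning each position:
  Position 0: "b" => MATCH
  Position 1: "c" => no
  Position 2: "b" => MATCH
  Position 3: "c" => no
  Position 4: "b" => MATCH
  Position 5: "a" => no
  Position 6: "b" => MATCH
  Position 7: "b" => MATCH
  Position 8: "a" => no
  Position 9: "b" => MATCH
  Position 10: "b" => MATCH
  Position 11: "a" => no
  Position 12: "b" => MATCH
  Position 13: "c" => no
Total occurrences: 8

8


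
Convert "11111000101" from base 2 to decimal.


Input: "11111000101" in base 2
Positional expansion:
  Digit '1' (value 1) x 2^10 = 1024
  Digit '1' (value 1) x 2^9 = 512
  Digit '1' (value 1) x 2^8 = 256
  Digit '1' (value 1) x 2^7 = 128
  Digit '1' (value 1) x 2^6 = 64
  Digit '0' (value 0) x 2^5 = 0
  Digit '0' (value 0) x 2^4 = 0
  Digit '0' (value 0) x 2^3 = 0
  Digit '1' (value 1) x 2^2 = 4
  Digit '0' (value 0) x 2^1 = 0
  Digit '1' (value 1) x 2^0 = 1
Sum = 1989

1989


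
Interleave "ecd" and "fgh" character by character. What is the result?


Interleaving "ecd" and "fgh":
  Position 0: 'e' from first, 'f' from second => "ef"
  Position 1: 'c' from first, 'g' from second => "cg"
  Position 2: 'd' from first, 'h' from second => "dh"
Result: efcgdh

efcgdh


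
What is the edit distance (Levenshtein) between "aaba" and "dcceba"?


Computing edit distance: "aaba" -> "dcceba"
DP table:
           d    c    c    e    b    a
      0    1    2    3    4    5    6
  a   1    1    2    3    4    5    5
  a   2    2    2    3    4    5    5
  b   3    3    3    3    4    4    5
  a   4    4    4    4    4    5    4
Edit distance = dp[4][6] = 4

4


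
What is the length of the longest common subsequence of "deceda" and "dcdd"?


LCS of "deceda" and "dcdd"
DP table:
           d    c    d    d
      0    0    0    0    0
  d   0    1    1    1    1
  e   0    1    1    1    1
  c   0    1    2    2    2
  e   0    1    2    2    2
  d   0    1    2    3    3
  a   0    1    2    3    3
LCS length = dp[6][4] = 3

3


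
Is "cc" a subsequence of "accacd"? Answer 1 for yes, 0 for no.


Check if "cc" is a subsequence of "accacd"
Greedy scan:
  Position 0 ('a'): no match needed
  Position 1 ('c'): matches sub[0] = 'c'
  Position 2 ('c'): matches sub[1] = 'c'
  Position 3 ('a'): no match needed
  Position 4 ('c'): no match needed
  Position 5 ('d'): no match needed
All 2 characters matched => is a subsequence

1


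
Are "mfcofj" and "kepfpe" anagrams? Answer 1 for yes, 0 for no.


Strings: "mfcofj", "kepfpe"
Sorted first:  cffjmo
Sorted second: eefkpp
Differ at position 0: 'c' vs 'e' => not anagrams

0


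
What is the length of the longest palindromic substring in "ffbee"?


Input: "ffbee"
Checking substrings for palindromes:
  [0:2] "ff" (len 2) => palindrome
  [3:5] "ee" (len 2) => palindrome
Longest palindromic substring: "ff" with length 2

2


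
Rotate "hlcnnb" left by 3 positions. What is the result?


Input: "hlcnnb", rotate left by 3
First 3 characters: "hlc"
Remaining characters: "nnb"
Concatenate remaining + first: "nnb" + "hlc" = "nnbhlc"

nnbhlc


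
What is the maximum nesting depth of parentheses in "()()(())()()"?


Input: "()()(())()()"
Tracking depth:
  Position 0 '(': depth becomes 1
  Position 1 ')': depth becomes 0
  Position 2 '(': depth becomes 1
  Position 3 ')': depth becomes 0
  Position 4 '(': depth becomes 1
  Position 5 '(': depth becomes 2
  Position 6 ')': depth becomes 1
  Position 7 ')': depth becomes 0
  Position 8 '(': depth becomes 1
  Position 9 ')': depth becomes 0
  Position 10 '(': depth becomes 1
  Position 11 ')': depth becomes 0
Maximum depth reached: 2

2


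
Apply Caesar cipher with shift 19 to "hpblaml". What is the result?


Caesar cipher: shift "hpblaml" by 19
  'h' (pos 7) + 19 = pos 0 = 'a'
  'p' (pos 15) + 19 = pos 8 = 'i'
  'b' (pos 1) + 19 = pos 20 = 'u'
  'l' (pos 11) + 19 = pos 4 = 'e'
  'a' (pos 0) + 19 = pos 19 = 't'
  'm' (pos 12) + 19 = pos 5 = 'f'
  'l' (pos 11) + 19 = pos 4 = 'e'
Result: aiuetfe

aiuetfe


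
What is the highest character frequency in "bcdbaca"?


Input: bcdbaca
Character counts:
  'a': 2
  'b': 2
  'c': 2
  'd': 1
Maximum frequency: 2

2


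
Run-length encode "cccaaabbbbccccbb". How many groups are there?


Input: cccaaabbbbccccbb
Scanning for consecutive runs:
  Group 1: 'c' x 3 (positions 0-2)
  Group 2: 'a' x 3 (positions 3-5)
  Group 3: 'b' x 4 (positions 6-9)
  Group 4: 'c' x 4 (positions 10-13)
  Group 5: 'b' x 2 (positions 14-15)
Total groups: 5

5


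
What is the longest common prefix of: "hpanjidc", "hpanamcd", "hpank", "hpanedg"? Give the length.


Words: hpanjidc, hpanamcd, hpank, hpanedg
  Position 0: all 'h' => match
  Position 1: all 'p' => match
  Position 2: all 'a' => match
  Position 3: all 'n' => match
  Position 4: ('j', 'a', 'k', 'e') => mismatch, stop
LCP = "hpan" (length 4)

4


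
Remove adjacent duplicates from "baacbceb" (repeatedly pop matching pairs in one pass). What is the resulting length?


Input: baacbceb
Stack-based adjacent duplicate removal:
  Read 'b': push. Stack: b
  Read 'a': push. Stack: ba
  Read 'a': matches stack top 'a' => pop. Stack: b
  Read 'c': push. Stack: bc
  Read 'b': push. Stack: bcb
  Read 'c': push. Stack: bcbc
  Read 'e': push. Stack: bcbce
  Read 'b': push. Stack: bcbceb
Final stack: "bcbceb" (length 6)

6


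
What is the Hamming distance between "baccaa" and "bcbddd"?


Comparing "baccaa" and "bcbddd" position by position:
  Position 0: 'b' vs 'b' => same
  Position 1: 'a' vs 'c' => differ
  Position 2: 'c' vs 'b' => differ
  Position 3: 'c' vs 'd' => differ
  Position 4: 'a' vs 'd' => differ
  Position 5: 'a' vs 'd' => differ
Total differences (Hamming distance): 5

5


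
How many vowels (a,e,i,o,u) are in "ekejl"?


Input: ekejl
Checking each character:
  'e' at position 0: vowel (running total: 1)
  'k' at position 1: consonant
  'e' at position 2: vowel (running total: 2)
  'j' at position 3: consonant
  'l' at position 4: consonant
Total vowels: 2

2


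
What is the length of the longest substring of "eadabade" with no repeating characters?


Input: "eadabade"
Sliding window (track last position of each char):
  Position 0 ('e'): window [0,0] length 1 -- new best
  Position 1 ('a'): window [0,1] length 2 -- new best
  Position 2 ('d'): window [0,2] length 3 -- new best
  Position 3 ('a'): repeat (last at 1), move window start to 2
  Position 3 ('a'): window [2,3] length 2
  Position 4 ('b'): window [2,4] length 3
  Position 5 ('a'): repeat (last at 3), move window start to 4
  Position 5 ('a'): window [4,5] length 2
  Position 6 ('d'): window [4,6] length 3
  Position 7 ('e'): window [4,7] length 4 -- new best
Longest substring with no repeats: "bade" with length 4

4


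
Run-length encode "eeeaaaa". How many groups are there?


Input: eeeaaaa
Scanning for consecutive runs:
  Group 1: 'e' x 3 (positions 0-2)
  Group 2: 'a' x 4 (positions 3-6)
Total groups: 2

2


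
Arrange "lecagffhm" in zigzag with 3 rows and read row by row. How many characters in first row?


Zigzag "lecagffhm" into 3 rows:
Placing characters:
  'l' => row 0
  'e' => row 1
  'c' => row 2
  'a' => row 1
  'g' => row 0
  'f' => row 1
  'f' => row 2
  'h' => row 1
  'm' => row 0
Rows:
  Row 0: "lgm"
  Row 1: "eafh"
  Row 2: "cf"
First row length: 3

3


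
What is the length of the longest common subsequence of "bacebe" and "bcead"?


LCS of "bacebe" and "bcead"
DP table:
           b    c    e    a    d
      0    0    0    0    0    0
  b   0    1    1    1    1    1
  a   0    1    1    1    2    2
  c   0    1    2    2    2    2
  e   0    1    2    3    3    3
  b   0    1    2    3    3    3
  e   0    1    2    3    3    3
LCS length = dp[6][5] = 3

3


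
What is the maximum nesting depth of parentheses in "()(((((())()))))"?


Input: "()(((((())()))))"
Tracking depth:
  Position 0 '(': depth becomes 1
  Position 1 ')': depth becomes 0
  Position 2 '(': depth becomes 1
  Position 3 '(': depth becomes 2
  Position 4 '(': depth becomes 3
  Position 5 '(': depth becomes 4
  Position 6 '(': depth becomes 5
  Position 7 '(': depth becomes 6
  Position 8 ')': depth becomes 5
  Position 9 ')': depth becomes 4
  Position 10 '(': depth becomes 5
  Position 11 ')': depth becomes 4
  Position 12 ')': depth becomes 3
  Position 13 ')': depth becomes 2
  Position 14 ')': depth becomes 1
  Position 15 ')': depth becomes 0
Maximum depth reached: 6

6


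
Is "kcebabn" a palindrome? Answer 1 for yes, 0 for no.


Input: kcebabn
Reversed: nbabeck
  Compare pos 0 ('k') with pos 6 ('n'): MISMATCH
  Compare pos 1 ('c') with pos 5 ('b'): MISMATCH
  Compare pos 2 ('e') with pos 4 ('a'): MISMATCH
Result: not a palindrome

0


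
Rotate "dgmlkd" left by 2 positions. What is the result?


Input: "dgmlkd", rotate left by 2
First 2 characters: "dg"
Remaining characters: "mlkd"
Concatenate remaining + first: "mlkd" + "dg" = "mlkddg"

mlkddg


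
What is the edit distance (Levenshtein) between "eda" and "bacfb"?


Computing edit distance: "eda" -> "bacfb"
DP table:
           b    a    c    f    b
      0    1    2    3    4    5
  e   1    1    2    3    4    5
  d   2    2    2    3    4    5
  a   3    3    2    3    4    5
Edit distance = dp[3][5] = 5

5


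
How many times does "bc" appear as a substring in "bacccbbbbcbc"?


Searching for "bc" in "bacccbbbbcbc"
Scanning each position:
  Position 0: "ba" => no
  Position 1: "ac" => no
  Position 2: "cc" => no
  Position 3: "cc" => no
  Position 4: "cb" => no
  Position 5: "bb" => no
  Position 6: "bb" => no
  Position 7: "bb" => no
  Position 8: "bc" => MATCH
  Position 9: "cb" => no
  Position 10: "bc" => MATCH
Total occurrences: 2

2


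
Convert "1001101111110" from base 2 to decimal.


Input: "1001101111110" in base 2
Positional expansion:
  Digit '1' (value 1) x 2^12 = 4096
  Digit '0' (value 0) x 2^11 = 0
  Digit '0' (value 0) x 2^10 = 0
  Digit '1' (value 1) x 2^9 = 512
  Digit '1' (value 1) x 2^8 = 256
  Digit '0' (value 0) x 2^7 = 0
  Digit '1' (value 1) x 2^6 = 64
  Digit '1' (value 1) x 2^5 = 32
  Digit '1' (value 1) x 2^4 = 16
  Digit '1' (value 1) x 2^3 = 8
  Digit '1' (value 1) x 2^2 = 4
  Digit '1' (value 1) x 2^1 = 2
  Digit '0' (value 0) x 2^0 = 0
Sum = 4990

4990


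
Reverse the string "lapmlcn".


Input: lapmlcn
Reading characters right to left:
  Position 6: 'n'
  Position 5: 'c'
  Position 4: 'l'
  Position 3: 'm'
  Position 2: 'p'
  Position 1: 'a'
  Position 0: 'l'
Reversed: nclmpal

nclmpal


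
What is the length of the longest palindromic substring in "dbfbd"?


Input: "dbfbd"
Checking substrings for palindromes:
  [0:5] "dbfbd" (len 5) => palindrome
  [1:4] "bfb" (len 3) => palindrome
Longest palindromic substring: "dbfbd" with length 5

5


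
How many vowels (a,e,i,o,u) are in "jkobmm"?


Input: jkobmm
Checking each character:
  'j' at position 0: consonant
  'k' at position 1: consonant
  'o' at position 2: vowel (running total: 1)
  'b' at position 3: consonant
  'm' at position 4: consonant
  'm' at position 5: consonant
Total vowels: 1

1


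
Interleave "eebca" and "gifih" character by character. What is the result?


Interleaving "eebca" and "gifih":
  Position 0: 'e' from first, 'g' from second => "eg"
  Position 1: 'e' from first, 'i' from second => "ei"
  Position 2: 'b' from first, 'f' from second => "bf"
  Position 3: 'c' from first, 'i' from second => "ci"
  Position 4: 'a' from first, 'h' from second => "ah"
Result: egeibfciah

egeibfciah


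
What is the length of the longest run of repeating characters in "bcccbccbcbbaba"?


Input: "bcccbccbcbbaba"
Scanning for longest run:
  Position 1 ('c'): new char, reset run to 1
  Position 2 ('c'): continues run of 'c', length=2
  Position 3 ('c'): continues run of 'c', length=3
  Position 4 ('b'): new char, reset run to 1
  Position 5 ('c'): new char, reset run to 1
  Position 6 ('c'): continues run of 'c', length=2
  Position 7 ('b'): new char, reset run to 1
  Position 8 ('c'): new char, reset run to 1
  Position 9 ('b'): new char, reset run to 1
  Position 10 ('b'): continues run of 'b', length=2
  Position 11 ('a'): new char, reset run to 1
  Position 12 ('b'): new char, reset run to 1
  Position 13 ('a'): new char, reset run to 1
Longest run: 'c' with length 3

3


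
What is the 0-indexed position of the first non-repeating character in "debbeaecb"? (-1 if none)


Input: debbeaecb
Character frequencies:
  'a': 1
  'b': 3
  'c': 1
  'd': 1
  'e': 3
Scanning left to right for freq == 1:
  Position 0 ('d'): unique! => answer = 0

0


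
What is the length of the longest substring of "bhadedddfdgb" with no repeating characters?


Input: "bhadedddfdgb"
Sliding window (track last position of each char):
  Position 0 ('b'): window [0,0] length 1 -- new best
  Position 1 ('h'): window [0,1] length 2 -- new best
  Position 2 ('a'): window [0,2] length 3 -- new best
  Position 3 ('d'): window [0,3] length 4 -- new best
  Position 4 ('e'): window [0,4] length 5 -- new best
  Position 5 ('d'): repeat (last at 3), move window start to 4
  Position 5 ('d'): window [4,5] length 2
  Position 6 ('d'): repeat (last at 5), move window start to 6
  Position 6 ('d'): window [6,6] length 1
  Position 7 ('d'): repeat (last at 6), move window start to 7
  Position 7 ('d'): window [7,7] length 1
  Position 8 ('f'): window [7,8] length 2
  Position 9 ('d'): repeat (last at 7), move window start to 8
  Position 9 ('d'): window [8,9] length 2
  Position 10 ('g'): window [8,10] length 3
  Position 11 ('b'): window [8,11] length 4
Longest substring with no repeats: "bhade" with length 5

5


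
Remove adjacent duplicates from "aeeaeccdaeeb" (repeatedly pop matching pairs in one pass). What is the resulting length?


Input: aeeaeccdaeeb
Stack-based adjacent duplicate removal:
  Read 'a': push. Stack: a
  Read 'e': push. Stack: ae
  Read 'e': matches stack top 'e' => pop. Stack: a
  Read 'a': matches stack top 'a' => pop. Stack: (empty)
  Read 'e': push. Stack: e
  Read 'c': push. Stack: ec
  Read 'c': matches stack top 'c' => pop. Stack: e
  Read 'd': push. Stack: ed
  Read 'a': push. Stack: eda
  Read 'e': push. Stack: edae
  Read 'e': matches stack top 'e' => pop. Stack: eda
  Read 'b': push. Stack: edab
Final stack: "edab" (length 4)

4


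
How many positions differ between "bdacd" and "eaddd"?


Comparing "bdacd" and "eaddd" position by position:
  Position 0: 'b' vs 'e' => DIFFER
  Position 1: 'd' vs 'a' => DIFFER
  Position 2: 'a' vs 'd' => DIFFER
  Position 3: 'c' vs 'd' => DIFFER
  Position 4: 'd' vs 'd' => same
Positions that differ: 4

4


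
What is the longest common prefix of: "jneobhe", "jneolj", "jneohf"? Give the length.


Words: jneobhe, jneolj, jneohf
  Position 0: all 'j' => match
  Position 1: all 'n' => match
  Position 2: all 'e' => match
  Position 3: all 'o' => match
  Position 4: ('b', 'l', 'h') => mismatch, stop
LCP = "jneo" (length 4)

4


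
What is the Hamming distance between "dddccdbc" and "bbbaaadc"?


Comparing "dddccdbc" and "bbbaaadc" position by position:
  Position 0: 'd' vs 'b' => differ
  Position 1: 'd' vs 'b' => differ
  Position 2: 'd' vs 'b' => differ
  Position 3: 'c' vs 'a' => differ
  Position 4: 'c' vs 'a' => differ
  Position 5: 'd' vs 'a' => differ
  Position 6: 'b' vs 'd' => differ
  Position 7: 'c' vs 'c' => same
Total differences (Hamming distance): 7

7


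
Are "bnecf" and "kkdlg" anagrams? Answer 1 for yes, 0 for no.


Strings: "bnecf", "kkdlg"
Sorted first:  bcefn
Sorted second: dgkkl
Differ at position 0: 'b' vs 'd' => not anagrams

0


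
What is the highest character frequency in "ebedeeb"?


Input: ebedeeb
Character counts:
  'b': 2
  'd': 1
  'e': 4
Maximum frequency: 4

4


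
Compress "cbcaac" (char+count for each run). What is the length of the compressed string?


Input: cbcaac
Runs:
  'c' x 1 => "c1"
  'b' x 1 => "b1"
  'c' x 1 => "c1"
  'a' x 2 => "a2"
  'c' x 1 => "c1"
Compressed: "c1b1c1a2c1"
Compressed length: 10

10


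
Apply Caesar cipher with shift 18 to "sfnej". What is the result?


Caesar cipher: shift "sfnej" by 18
  's' (pos 18) + 18 = pos 10 = 'k'
  'f' (pos 5) + 18 = pos 23 = 'x'
  'n' (pos 13) + 18 = pos 5 = 'f'
  'e' (pos 4) + 18 = pos 22 = 'w'
  'j' (pos 9) + 18 = pos 1 = 'b'
Result: kxfwb

kxfwb


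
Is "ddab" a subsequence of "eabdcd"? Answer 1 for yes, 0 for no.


Check if "ddab" is a subsequence of "eabdcd"
Greedy scan:
  Position 0 ('e'): no match needed
  Position 1 ('a'): no match needed
  Position 2 ('b'): no match needed
  Position 3 ('d'): matches sub[0] = 'd'
  Position 4 ('c'): no match needed
  Position 5 ('d'): matches sub[1] = 'd'
Only matched 2/4 characters => not a subsequence

0


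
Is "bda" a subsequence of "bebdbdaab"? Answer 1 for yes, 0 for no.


Check if "bda" is a subsequence of "bebdbdaab"
Greedy scan:
  Position 0 ('b'): matches sub[0] = 'b'
  Position 1 ('e'): no match needed
  Position 2 ('b'): no match needed
  Position 3 ('d'): matches sub[1] = 'd'
  Position 4 ('b'): no match needed
  Position 5 ('d'): no match needed
  Position 6 ('a'): matches sub[2] = 'a'
  Position 7 ('a'): no match needed
  Position 8 ('b'): no match needed
All 3 characters matched => is a subsequence

1


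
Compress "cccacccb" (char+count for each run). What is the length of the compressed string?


Input: cccacccb
Runs:
  'c' x 3 => "c3"
  'a' x 1 => "a1"
  'c' x 3 => "c3"
  'b' x 1 => "b1"
Compressed: "c3a1c3b1"
Compressed length: 8

8


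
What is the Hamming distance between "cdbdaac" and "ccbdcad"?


Comparing "cdbdaac" and "ccbdcad" position by position:
  Position 0: 'c' vs 'c' => same
  Position 1: 'd' vs 'c' => differ
  Position 2: 'b' vs 'b' => same
  Position 3: 'd' vs 'd' => same
  Position 4: 'a' vs 'c' => differ
  Position 5: 'a' vs 'a' => same
  Position 6: 'c' vs 'd' => differ
Total differences (Hamming distance): 3

3


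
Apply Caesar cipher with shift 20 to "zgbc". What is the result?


Caesar cipher: shift "zgbc" by 20
  'z' (pos 25) + 20 = pos 19 = 't'
  'g' (pos 6) + 20 = pos 0 = 'a'
  'b' (pos 1) + 20 = pos 21 = 'v'
  'c' (pos 2) + 20 = pos 22 = 'w'
Result: tavw

tavw


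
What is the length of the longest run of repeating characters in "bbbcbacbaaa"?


Input: "bbbcbacbaaa"
Scanning for longest run:
  Position 1 ('b'): continues run of 'b', length=2
  Position 2 ('b'): continues run of 'b', length=3
  Position 3 ('c'): new char, reset run to 1
  Position 4 ('b'): new char, reset run to 1
  Position 5 ('a'): new char, reset run to 1
  Position 6 ('c'): new char, reset run to 1
  Position 7 ('b'): new char, reset run to 1
  Position 8 ('a'): new char, reset run to 1
  Position 9 ('a'): continues run of 'a', length=2
  Position 10 ('a'): continues run of 'a', length=3
Longest run: 'b' with length 3

3


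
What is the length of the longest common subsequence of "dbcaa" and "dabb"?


LCS of "dbcaa" and "dabb"
DP table:
           d    a    b    b
      0    0    0    0    0
  d   0    1    1    1    1
  b   0    1    1    2    2
  c   0    1    1    2    2
  a   0    1    2    2    2
  a   0    1    2    2    2
LCS length = dp[5][4] = 2

2


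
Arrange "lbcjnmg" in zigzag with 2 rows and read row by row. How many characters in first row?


Zigzag "lbcjnmg" into 2 rows:
Placing characters:
  'l' => row 0
  'b' => row 1
  'c' => row 0
  'j' => row 1
  'n' => row 0
  'm' => row 1
  'g' => row 0
Rows:
  Row 0: "lcng"
  Row 1: "bjm"
First row length: 4

4


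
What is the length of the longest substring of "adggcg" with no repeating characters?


Input: "adggcg"
Sliding window (track last position of each char):
  Position 0 ('a'): window [0,0] length 1 -- new best
  Position 1 ('d'): window [0,1] length 2 -- new best
  Position 2 ('g'): window [0,2] length 3 -- new best
  Position 3 ('g'): repeat (last at 2), move window start to 3
  Position 3 ('g'): window [3,3] length 1
  Position 4 ('c'): window [3,4] length 2
  Position 5 ('g'): repeat (last at 3), move window start to 4
  Position 5 ('g'): window [4,5] length 2
Longest substring with no repeats: "adg" with length 3

3


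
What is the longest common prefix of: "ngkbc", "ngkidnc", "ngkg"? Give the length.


Words: ngkbc, ngkidnc, ngkg
  Position 0: all 'n' => match
  Position 1: all 'g' => match
  Position 2: all 'k' => match
  Position 3: ('b', 'i', 'g') => mismatch, stop
LCP = "ngk" (length 3)

3


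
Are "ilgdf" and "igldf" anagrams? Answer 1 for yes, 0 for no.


Strings: "ilgdf", "igldf"
Sorted first:  dfgil
Sorted second: dfgil
Sorted forms match => anagrams

1


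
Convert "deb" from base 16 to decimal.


Input: "deb" in base 16
Positional expansion:
  Digit 'd' (value 13) x 16^2 = 3328
  Digit 'e' (value 14) x 16^1 = 224
  Digit 'b' (value 11) x 16^0 = 11
Sum = 3563

3563


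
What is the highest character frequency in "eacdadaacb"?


Input: eacdadaacb
Character counts:
  'a': 4
  'b': 1
  'c': 2
  'd': 2
  'e': 1
Maximum frequency: 4

4


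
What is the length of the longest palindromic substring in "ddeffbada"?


Input: "ddeffbada"
Checking substrings for palindromes:
  [6:9] "ada" (len 3) => palindrome
  [0:2] "dd" (len 2) => palindrome
  [3:5] "ff" (len 2) => palindrome
Longest palindromic substring: "ada" with length 3

3


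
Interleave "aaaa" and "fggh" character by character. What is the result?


Interleaving "aaaa" and "fggh":
  Position 0: 'a' from first, 'f' from second => "af"
  Position 1: 'a' from first, 'g' from second => "ag"
  Position 2: 'a' from first, 'g' from second => "ag"
  Position 3: 'a' from first, 'h' from second => "ah"
Result: afagagah

afagagah


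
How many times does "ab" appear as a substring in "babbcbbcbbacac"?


Searching for "ab" in "babbcbbcbbacac"
Scanning each position:
  Position 0: "ba" => no
  Position 1: "ab" => MATCH
  Position 2: "bb" => no
  Position 3: "bc" => no
  Position 4: "cb" => no
  Position 5: "bb" => no
  Position 6: "bc" => no
  Position 7: "cb" => no
  Position 8: "bb" => no
  Position 9: "ba" => no
  Position 10: "ac" => no
  Position 11: "ca" => no
  Position 12: "ac" => no
Total occurrences: 1

1


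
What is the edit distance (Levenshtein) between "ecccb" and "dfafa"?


Computing edit distance: "ecccb" -> "dfafa"
DP table:
           d    f    a    f    a
      0    1    2    3    4    5
  e   1    1    2    3    4    5
  c   2    2    2    3    4    5
  c   3    3    3    3    4    5
  c   4    4    4    4    4    5
  b   5    5    5    5    5    5
Edit distance = dp[5][5] = 5

5


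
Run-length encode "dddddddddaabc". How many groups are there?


Input: dddddddddaabc
Scanning for consecutive runs:
  Group 1: 'd' x 9 (positions 0-8)
  Group 2: 'a' x 2 (positions 9-10)
  Group 3: 'b' x 1 (positions 11-11)
  Group 4: 'c' x 1 (positions 12-12)
Total groups: 4

4


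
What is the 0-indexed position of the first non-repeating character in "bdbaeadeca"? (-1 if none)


Input: bdbaeadeca
Character frequencies:
  'a': 3
  'b': 2
  'c': 1
  'd': 2
  'e': 2
Scanning left to right for freq == 1:
  Position 0 ('b'): freq=2, skip
  Position 1 ('d'): freq=2, skip
  Position 2 ('b'): freq=2, skip
  Position 3 ('a'): freq=3, skip
  Position 4 ('e'): freq=2, skip
  Position 5 ('a'): freq=3, skip
  Position 6 ('d'): freq=2, skip
  Position 7 ('e'): freq=2, skip
  Position 8 ('c'): unique! => answer = 8

8


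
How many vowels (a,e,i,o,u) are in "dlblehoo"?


Input: dlblehoo
Checking each character:
  'd' at position 0: consonant
  'l' at position 1: consonant
  'b' at position 2: consonant
  'l' at position 3: consonant
  'e' at position 4: vowel (running total: 1)
  'h' at position 5: consonant
  'o' at position 6: vowel (running total: 2)
  'o' at position 7: vowel (running total: 3)
Total vowels: 3

3


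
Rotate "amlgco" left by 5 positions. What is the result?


Input: "amlgco", rotate left by 5
First 5 characters: "amlgc"
Remaining characters: "o"
Concatenate remaining + first: "o" + "amlgc" = "oamlgc"

oamlgc


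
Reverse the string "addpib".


Input: addpib
Reading characters right to left:
  Position 5: 'b'
  Position 4: 'i'
  Position 3: 'p'
  Position 2: 'd'
  Position 1: 'd'
  Position 0: 'a'
Reversed: bipdda

bipdda


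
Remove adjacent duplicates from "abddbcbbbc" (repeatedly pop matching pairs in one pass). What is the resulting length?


Input: abddbcbbbc
Stack-based adjacent duplicate removal:
  Read 'a': push. Stack: a
  Read 'b': push. Stack: ab
  Read 'd': push. Stack: abd
  Read 'd': matches stack top 'd' => pop. Stack: ab
  Read 'b': matches stack top 'b' => pop. Stack: a
  Read 'c': push. Stack: ac
  Read 'b': push. Stack: acb
  Read 'b': matches stack top 'b' => pop. Stack: ac
  Read 'b': push. Stack: acb
  Read 'c': push. Stack: acbc
Final stack: "acbc" (length 4)

4


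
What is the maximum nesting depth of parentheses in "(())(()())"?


Input: "(())(()())"
Tracking depth:
  Position 0 '(': depth becomes 1
  Position 1 '(': depth becomes 2
  Position 2 ')': depth becomes 1
  Position 3 ')': depth becomes 0
  Position 4 '(': depth becomes 1
  Position 5 '(': depth becomes 2
  Position 6 ')': depth becomes 1
  Position 7 '(': depth becomes 2
  Position 8 ')': depth becomes 1
  Position 9 ')': depth becomes 0
Maximum depth reached: 2

2


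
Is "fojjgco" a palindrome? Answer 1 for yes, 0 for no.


Input: fojjgco
Reversed: ocgjjof
  Compare pos 0 ('f') with pos 6 ('o'): MISMATCH
  Compare pos 1 ('o') with pos 5 ('c'): MISMATCH
  Compare pos 2 ('j') with pos 4 ('g'): MISMATCH
Result: not a palindrome

0


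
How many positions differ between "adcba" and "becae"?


Comparing "adcba" and "becae" position by position:
  Position 0: 'a' vs 'b' => DIFFER
  Position 1: 'd' vs 'e' => DIFFER
  Position 2: 'c' vs 'c' => same
  Position 3: 'b' vs 'a' => DIFFER
  Position 4: 'a' vs 'e' => DIFFER
Positions that differ: 4

4


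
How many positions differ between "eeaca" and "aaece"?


Comparing "eeaca" and "aaece" position by position:
  Position 0: 'e' vs 'a' => DIFFER
  Position 1: 'e' vs 'a' => DIFFER
  Position 2: 'a' vs 'e' => DIFFER
  Position 3: 'c' vs 'c' => same
  Position 4: 'a' vs 'e' => DIFFER
Positions that differ: 4

4


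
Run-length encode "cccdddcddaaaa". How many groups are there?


Input: cccdddcddaaaa
Scanning for consecutive runs:
  Group 1: 'c' x 3 (positions 0-2)
  Group 2: 'd' x 3 (positions 3-5)
  Group 3: 'c' x 1 (positions 6-6)
  Group 4: 'd' x 2 (positions 7-8)
  Group 5: 'a' x 4 (positions 9-12)
Total groups: 5

5


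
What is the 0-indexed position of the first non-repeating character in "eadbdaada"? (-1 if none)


Input: eadbdaada
Character frequencies:
  'a': 4
  'b': 1
  'd': 3
  'e': 1
Scanning left to right for freq == 1:
  Position 0 ('e'): unique! => answer = 0

0


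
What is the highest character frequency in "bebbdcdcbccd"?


Input: bebbdcdcbccd
Character counts:
  'b': 4
  'c': 4
  'd': 3
  'e': 1
Maximum frequency: 4

4


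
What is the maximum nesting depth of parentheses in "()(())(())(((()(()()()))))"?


Input: "()(())(())(((()(()()()))))"
Tracking depth:
  Position 0 '(': depth becomes 1
  Position 1 ')': depth becomes 0
  Position 2 '(': depth becomes 1
  Position 3 '(': depth becomes 2
  Position 4 ')': depth becomes 1
  Position 5 ')': depth becomes 0
  Position 6 '(': depth becomes 1
  Position 7 '(': depth becomes 2
  Position 8 ')': depth becomes 1
  Position 9 ')': depth becomes 0
  Position 10 '(': depth becomes 1
  Position 11 '(': depth becomes 2
  Position 12 '(': depth becomes 3
  Position 13 '(': depth becomes 4
  Position 14 ')': depth becomes 3
  Position 15 '(': depth becomes 4
  Position 16 '(': depth becomes 5
  Position 17 ')': depth becomes 4
  Position 18 '(': depth becomes 5
  Position 19 ')': depth becomes 4
  Position 20 '(': depth becomes 5
  Position 21 ')': depth becomes 4
  Position 22 ')': depth becomes 3
  Position 23 ')': depth becomes 2
  Position 24 ')': depth becomes 1
  Position 25 ')': depth becomes 0
Maximum depth reached: 5

5


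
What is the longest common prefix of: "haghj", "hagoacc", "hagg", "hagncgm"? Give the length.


Words: haghj, hagoacc, hagg, hagncgm
  Position 0: all 'h' => match
  Position 1: all 'a' => match
  Position 2: all 'g' => match
  Position 3: ('h', 'o', 'g', 'n') => mismatch, stop
LCP = "hag" (length 3)

3


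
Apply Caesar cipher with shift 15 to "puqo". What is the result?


Caesar cipher: shift "puqo" by 15
  'p' (pos 15) + 15 = pos 4 = 'e'
  'u' (pos 20) + 15 = pos 9 = 'j'
  'q' (pos 16) + 15 = pos 5 = 'f'
  'o' (pos 14) + 15 = pos 3 = 'd'
Result: ejfd

ejfd


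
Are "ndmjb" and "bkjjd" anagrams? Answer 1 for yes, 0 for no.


Strings: "ndmjb", "bkjjd"
Sorted first:  bdjmn
Sorted second: bdjjk
Differ at position 3: 'm' vs 'j' => not anagrams

0


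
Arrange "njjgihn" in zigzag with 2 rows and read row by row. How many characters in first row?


Zigzag "njjgihn" into 2 rows:
Placing characters:
  'n' => row 0
  'j' => row 1
  'j' => row 0
  'g' => row 1
  'i' => row 0
  'h' => row 1
  'n' => row 0
Rows:
  Row 0: "njin"
  Row 1: "jgh"
First row length: 4

4


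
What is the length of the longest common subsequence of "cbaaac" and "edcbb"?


LCS of "cbaaac" and "edcbb"
DP table:
           e    d    c    b    b
      0    0    0    0    0    0
  c   0    0    0    1    1    1
  b   0    0    0    1    2    2
  a   0    0    0    1    2    2
  a   0    0    0    1    2    2
  a   0    0    0    1    2    2
  c   0    0    0    1    2    2
LCS length = dp[6][5] = 2

2


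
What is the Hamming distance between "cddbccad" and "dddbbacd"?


Comparing "cddbccad" and "dddbbacd" position by position:
  Position 0: 'c' vs 'd' => differ
  Position 1: 'd' vs 'd' => same
  Position 2: 'd' vs 'd' => same
  Position 3: 'b' vs 'b' => same
  Position 4: 'c' vs 'b' => differ
  Position 5: 'c' vs 'a' => differ
  Position 6: 'a' vs 'c' => differ
  Position 7: 'd' vs 'd' => same
Total differences (Hamming distance): 4

4


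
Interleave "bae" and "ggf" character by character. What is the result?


Interleaving "bae" and "ggf":
  Position 0: 'b' from first, 'g' from second => "bg"
  Position 1: 'a' from first, 'g' from second => "ag"
  Position 2: 'e' from first, 'f' from second => "ef"
Result: bgagef

bgagef


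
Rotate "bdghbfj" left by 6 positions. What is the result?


Input: "bdghbfj", rotate left by 6
First 6 characters: "bdghbf"
Remaining characters: "j"
Concatenate remaining + first: "j" + "bdghbf" = "jbdghbf"

jbdghbf


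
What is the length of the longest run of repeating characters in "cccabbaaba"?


Input: "cccabbaaba"
Scanning for longest run:
  Position 1 ('c'): continues run of 'c', length=2
  Position 2 ('c'): continues run of 'c', length=3
  Position 3 ('a'): new char, reset run to 1
  Position 4 ('b'): new char, reset run to 1
  Position 5 ('b'): continues run of 'b', length=2
  Position 6 ('a'): new char, reset run to 1
  Position 7 ('a'): continues run of 'a', length=2
  Position 8 ('b'): new char, reset run to 1
  Position 9 ('a'): new char, reset run to 1
Longest run: 'c' with length 3

3


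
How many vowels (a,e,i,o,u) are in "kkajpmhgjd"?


Input: kkajpmhgjd
Checking each character:
  'k' at position 0: consonant
  'k' at position 1: consonant
  'a' at position 2: vowel (running total: 1)
  'j' at position 3: consonant
  'p' at position 4: consonant
  'm' at position 5: consonant
  'h' at position 6: consonant
  'g' at position 7: consonant
  'j' at position 8: consonant
  'd' at position 9: consonant
Total vowels: 1

1


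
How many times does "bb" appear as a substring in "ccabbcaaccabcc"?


Searching for "bb" in "ccabbcaaccabcc"
Scanning each position:
  Position 0: "cc" => no
  Position 1: "ca" => no
  Position 2: "ab" => no
  Position 3: "bb" => MATCH
  Position 4: "bc" => no
  Position 5: "ca" => no
  Position 6: "aa" => no
  Position 7: "ac" => no
  Position 8: "cc" => no
  Position 9: "ca" => no
  Position 10: "ab" => no
  Position 11: "bc" => no
  Position 12: "cc" => no
Total occurrences: 1

1


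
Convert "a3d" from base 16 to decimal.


Input: "a3d" in base 16
Positional expansion:
  Digit 'a' (value 10) x 16^2 = 2560
  Digit '3' (value 3) x 16^1 = 48
  Digit 'd' (value 13) x 16^0 = 13
Sum = 2621

2621


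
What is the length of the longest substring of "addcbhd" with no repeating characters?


Input: "addcbhd"
Sliding window (track last position of each char):
  Position 0 ('a'): window [0,0] length 1 -- new best
  Position 1 ('d'): window [0,1] length 2 -- new best
  Position 2 ('d'): repeat (last at 1), move window start to 2
  Position 2 ('d'): window [2,2] length 1
  Position 3 ('c'): window [2,3] length 2
  Position 4 ('b'): window [2,4] length 3 -- new best
  Position 5 ('h'): window [2,5] length 4 -- new best
  Position 6 ('d'): repeat (last at 2), move window start to 3
  Position 6 ('d'): window [3,6] length 4
Longest substring with no repeats: "dcbh" with length 4

4


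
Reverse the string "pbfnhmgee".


Input: pbfnhmgee
Reading characters right to left:
  Position 8: 'e'
  Position 7: 'e'
  Position 6: 'g'
  Position 5: 'm'
  Position 4: 'h'
  Position 3: 'n'
  Position 2: 'f'
  Position 1: 'b'
  Position 0: 'p'
Reversed: eegmhnfbp

eegmhnfbp


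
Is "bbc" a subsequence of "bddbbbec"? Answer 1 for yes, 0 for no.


Check if "bbc" is a subsequence of "bddbbbec"
Greedy scan:
  Position 0 ('b'): matches sub[0] = 'b'
  Position 1 ('d'): no match needed
  Position 2 ('d'): no match needed
  Position 3 ('b'): matches sub[1] = 'b'
  Position 4 ('b'): no match needed
  Position 5 ('b'): no match needed
  Position 6 ('e'): no match needed
  Position 7 ('c'): matches sub[2] = 'c'
All 3 characters matched => is a subsequence

1


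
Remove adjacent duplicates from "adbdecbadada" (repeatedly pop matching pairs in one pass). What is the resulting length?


Input: adbdecbadada
Stack-based adjacent duplicate removal:
  Read 'a': push. Stack: a
  Read 'd': push. Stack: ad
  Read 'b': push. Stack: adb
  Read 'd': push. Stack: adbd
  Read 'e': push. Stack: adbde
  Read 'c': push. Stack: adbdec
  Read 'b': push. Stack: adbdecb
  Read 'a': push. Stack: adbdecba
  Read 'd': push. Stack: adbdecbad
  Read 'a': push. Stack: adbdecbada
  Read 'd': push. Stack: adbdecbadad
  Read 'a': push. Stack: adbdecbadada
Final stack: "adbdecbadada" (length 12)

12


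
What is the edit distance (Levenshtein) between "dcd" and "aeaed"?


Computing edit distance: "dcd" -> "aeaed"
DP table:
           a    e    a    e    d
      0    1    2    3    4    5
  d   1    1    2    3    4    4
  c   2    2    2    3    4    5
  d   3    3    3    3    4    4
Edit distance = dp[3][5] = 4

4


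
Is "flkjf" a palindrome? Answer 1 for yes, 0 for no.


Input: flkjf
Reversed: fjklf
  Compare pos 0 ('f') with pos 4 ('f'): match
  Compare pos 1 ('l') with pos 3 ('j'): MISMATCH
Result: not a palindrome

0


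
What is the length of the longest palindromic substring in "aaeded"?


Input: "aaeded"
Checking substrings for palindromes:
  [2:5] "ede" (len 3) => palindrome
  [3:6] "ded" (len 3) => palindrome
  [0:2] "aa" (len 2) => palindrome
Longest palindromic substring: "ede" with length 3

3


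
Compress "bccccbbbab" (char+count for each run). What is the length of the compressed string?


Input: bccccbbbab
Runs:
  'b' x 1 => "b1"
  'c' x 4 => "c4"
  'b' x 3 => "b3"
  'a' x 1 => "a1"
  'b' x 1 => "b1"
Compressed: "b1c4b3a1b1"
Compressed length: 10

10


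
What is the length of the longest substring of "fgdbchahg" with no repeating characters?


Input: "fgdbchahg"
Sliding window (track last position of each char):
  Position 0 ('f'): window [0,0] length 1 -- new best
  Position 1 ('g'): window [0,1] length 2 -- new best
  Position 2 ('d'): window [0,2] length 3 -- new best
  Position 3 ('b'): window [0,3] length 4 -- new best
  Position 4 ('c'): window [0,4] length 5 -- new best
  Position 5 ('h'): window [0,5] length 6 -- new best
  Position 6 ('a'): window [0,6] length 7 -- new best
  Position 7 ('h'): repeat (last at 5), move window start to 6
  Position 7 ('h'): window [6,7] length 2
  Position 8 ('g'): window [6,8] length 3
Longest substring with no repeats: "fgdbcha" with length 7

7


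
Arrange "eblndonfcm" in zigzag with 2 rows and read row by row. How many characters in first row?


Zigzag "eblndonfcm" into 2 rows:
Placing characters:
  'e' => row 0
  'b' => row 1
  'l' => row 0
  'n' => row 1
  'd' => row 0
  'o' => row 1
  'n' => row 0
  'f' => row 1
  'c' => row 0
  'm' => row 1
Rows:
  Row 0: "eldnc"
  Row 1: "bnofm"
First row length: 5

5


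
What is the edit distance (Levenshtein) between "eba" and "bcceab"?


Computing edit distance: "eba" -> "bcceab"
DP table:
           b    c    c    e    a    b
      0    1    2    3    4    5    6
  e   1    1    2    3    3    4    5
  b   2    1    2    3    4    4    4
  a   3    2    2    3    4    4    5
Edit distance = dp[3][6] = 5

5


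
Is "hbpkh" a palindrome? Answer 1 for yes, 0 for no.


Input: hbpkh
Reversed: hkpbh
  Compare pos 0 ('h') with pos 4 ('h'): match
  Compare pos 1 ('b') with pos 3 ('k'): MISMATCH
Result: not a palindrome

0


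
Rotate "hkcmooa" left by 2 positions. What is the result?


Input: "hkcmooa", rotate left by 2
First 2 characters: "hk"
Remaining characters: "cmooa"
Concatenate remaining + first: "cmooa" + "hk" = "cmooahk"

cmooahk


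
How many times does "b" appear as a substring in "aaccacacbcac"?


Searching for "b" in "aaccacacbcac"
Scanning each position:
  Position 0: "a" => no
  Position 1: "a" => no
  Position 2: "c" => no
  Position 3: "c" => no
  Position 4: "a" => no
  Position 5: "c" => no
  Position 6: "a" => no
  Position 7: "c" => no
  Position 8: "b" => MATCH
  Position 9: "c" => no
  Position 10: "a" => no
  Position 11: "c" => no
Total occurrences: 1

1
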